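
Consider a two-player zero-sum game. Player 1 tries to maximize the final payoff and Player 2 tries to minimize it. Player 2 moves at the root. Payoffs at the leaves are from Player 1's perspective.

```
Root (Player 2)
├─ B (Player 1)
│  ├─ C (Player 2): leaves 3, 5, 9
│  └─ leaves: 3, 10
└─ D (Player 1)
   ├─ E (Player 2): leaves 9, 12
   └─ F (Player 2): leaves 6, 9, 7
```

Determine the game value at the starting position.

C (Player 2): min(3, 5, 9) = 3
B (Player 1): max(3, 3, 10) = 10
E (Player 2): min(9, 12) = 9
F (Player 2): min(6, 9, 7) = 6
D (Player 1): max(9, 6) = 9
Root (Player 2): min(10, 9) = 9

9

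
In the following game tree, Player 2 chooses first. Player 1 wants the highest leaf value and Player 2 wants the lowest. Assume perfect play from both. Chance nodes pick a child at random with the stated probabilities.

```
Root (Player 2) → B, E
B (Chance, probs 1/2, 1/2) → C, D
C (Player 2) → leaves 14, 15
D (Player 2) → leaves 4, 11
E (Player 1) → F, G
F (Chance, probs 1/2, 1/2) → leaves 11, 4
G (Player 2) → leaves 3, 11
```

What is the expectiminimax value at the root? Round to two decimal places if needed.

C (Player 2): min(14, 15) = 14
D (Player 2): min(4, 11) = 4
B (Chance): 1/2·14 + 1/2·4 = 9
F (Chance): 1/2·11 + 1/2·4 = 7.5
G (Player 2): min(3, 11) = 3
E (Player 1): max(7.5, 3) = 7.5
Root (Player 2): min(9, 7.5) = 7.5

7.5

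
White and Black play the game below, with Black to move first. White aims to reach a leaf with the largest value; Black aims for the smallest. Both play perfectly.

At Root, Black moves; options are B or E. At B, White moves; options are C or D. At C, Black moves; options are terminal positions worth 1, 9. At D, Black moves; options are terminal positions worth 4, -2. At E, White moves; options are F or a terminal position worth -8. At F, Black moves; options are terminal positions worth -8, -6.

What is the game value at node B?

C: min(1, 9) = 1
D: min(4, -2) = -2
B: max(1, -2) = 1

1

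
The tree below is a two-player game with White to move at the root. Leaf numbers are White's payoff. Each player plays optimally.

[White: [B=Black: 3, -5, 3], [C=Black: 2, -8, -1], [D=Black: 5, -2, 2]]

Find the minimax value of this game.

-2

B (Black): min(3, -5, 3) = -5
C (Black): min(2, -8, -1) = -8
D (Black): min(5, -2, 2) = -2
Root (White): max(-5, -8, -2) = -2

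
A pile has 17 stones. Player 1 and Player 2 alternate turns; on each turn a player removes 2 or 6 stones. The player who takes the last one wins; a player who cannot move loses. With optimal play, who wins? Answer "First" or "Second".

Second

W/L table (W = player to move can force a win):
i:   0  1  2  3  4  5  6  7  8  9 10 11 12 13 14 15 16 17
     L  L  W  W  L  L  W  W  L  L  W  W  L  L  W  W  L  L
Position 17 is L, so the second player wins.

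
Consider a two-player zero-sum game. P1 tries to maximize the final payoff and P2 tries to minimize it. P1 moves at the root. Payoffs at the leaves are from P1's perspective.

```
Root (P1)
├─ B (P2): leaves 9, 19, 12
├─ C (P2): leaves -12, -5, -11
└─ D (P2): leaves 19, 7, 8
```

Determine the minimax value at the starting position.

B (P2): min(9, 19, 12) = 9
C (P2): min(-12, -5, -11) = -12
D (P2): min(19, 7, 8) = 7
Root (P1): max(9, -12, 7) = 9

9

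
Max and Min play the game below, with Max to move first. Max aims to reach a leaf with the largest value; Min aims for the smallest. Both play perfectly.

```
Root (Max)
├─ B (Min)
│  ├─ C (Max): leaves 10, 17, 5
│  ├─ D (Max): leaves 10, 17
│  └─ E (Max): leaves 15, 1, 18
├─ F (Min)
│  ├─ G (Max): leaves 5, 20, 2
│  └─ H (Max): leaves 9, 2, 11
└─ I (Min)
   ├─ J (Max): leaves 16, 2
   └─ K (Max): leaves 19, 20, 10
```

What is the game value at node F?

G: max(5, 20, 2) = 20
H: max(9, 2, 11) = 11
F: min(20, 11) = 11

11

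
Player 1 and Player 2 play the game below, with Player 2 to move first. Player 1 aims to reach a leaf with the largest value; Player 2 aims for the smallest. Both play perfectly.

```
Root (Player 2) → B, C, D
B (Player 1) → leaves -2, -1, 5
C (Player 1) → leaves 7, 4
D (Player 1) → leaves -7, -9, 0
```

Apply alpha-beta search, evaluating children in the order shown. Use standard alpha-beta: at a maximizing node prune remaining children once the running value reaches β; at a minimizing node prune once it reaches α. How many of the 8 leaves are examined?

B [α=-∞,β=+∞]: v=5
C [α=-∞,β=5]: v=7 after child 1 ≥ β → β-cutoff, skip 1
D [α=-∞,β=5]: v=0
Root [α=-∞,β=+∞]: v=0
Leaves evaluated: 7 of 8.

7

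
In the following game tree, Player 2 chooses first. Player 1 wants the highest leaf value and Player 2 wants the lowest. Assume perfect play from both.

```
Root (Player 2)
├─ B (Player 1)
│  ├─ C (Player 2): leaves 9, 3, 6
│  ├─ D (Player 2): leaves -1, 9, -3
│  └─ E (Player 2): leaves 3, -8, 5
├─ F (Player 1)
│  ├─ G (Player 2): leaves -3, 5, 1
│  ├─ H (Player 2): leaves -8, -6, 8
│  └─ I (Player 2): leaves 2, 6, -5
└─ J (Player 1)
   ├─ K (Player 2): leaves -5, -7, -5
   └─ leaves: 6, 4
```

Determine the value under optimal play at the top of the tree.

C (Player 2): min(9, 3, 6) = 3
D (Player 2): min(-1, 9, -3) = -3
E (Player 2): min(3, -8, 5) = -8
B (Player 1): max(3, -3, -8) = 3
G (Player 2): min(-3, 5, 1) = -3
H (Player 2): min(-8, -6, 8) = -8
I (Player 2): min(2, 6, -5) = -5
F (Player 1): max(-3, -8, -5) = -3
K (Player 2): min(-5, -7, -5) = -7
J (Player 1): max(-7, 6, 4) = 6
Root (Player 2): min(3, -3, 6) = -3

-3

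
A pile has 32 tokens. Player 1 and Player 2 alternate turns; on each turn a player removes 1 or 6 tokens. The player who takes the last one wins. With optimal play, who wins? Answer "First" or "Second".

Second

Compute winning (W) and losing (L) positions by backward induction:
i:   0  1  2  3  4  5  6  7  8  9 10 11 12 13 14 15 16 17 18 19 20 21 22 23 24 25 26 27 28 29 30 31 32
     L  W  L  W  L  W  W  L  W  L  W  L  W  W  L  W  L  W  L  W  W  L  W  L  W  L  W  W  L  W  L  W  L
Position 32 is L, so the second player wins.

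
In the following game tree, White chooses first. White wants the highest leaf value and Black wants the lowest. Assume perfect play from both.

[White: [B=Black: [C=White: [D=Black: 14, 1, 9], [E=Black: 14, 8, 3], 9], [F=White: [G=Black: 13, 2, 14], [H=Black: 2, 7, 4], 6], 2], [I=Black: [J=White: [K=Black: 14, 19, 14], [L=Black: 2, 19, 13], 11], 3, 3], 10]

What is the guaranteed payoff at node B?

2

D: min(14, 1, 9) = 1
E: min(14, 8, 3) = 3
C: max(1, 3, 9) = 9
G: min(13, 2, 14) = 2
H: min(2, 7, 4) = 2
F: max(2, 2, 6) = 6
B: min(9, 6, 2) = 2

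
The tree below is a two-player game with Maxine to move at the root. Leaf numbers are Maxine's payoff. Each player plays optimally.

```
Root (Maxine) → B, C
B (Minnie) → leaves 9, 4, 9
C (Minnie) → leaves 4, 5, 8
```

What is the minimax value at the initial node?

4

B (Minnie): min(9, 4, 9) = 4
C (Minnie): min(4, 5, 8) = 4
Root (Maxine): max(4, 4) = 4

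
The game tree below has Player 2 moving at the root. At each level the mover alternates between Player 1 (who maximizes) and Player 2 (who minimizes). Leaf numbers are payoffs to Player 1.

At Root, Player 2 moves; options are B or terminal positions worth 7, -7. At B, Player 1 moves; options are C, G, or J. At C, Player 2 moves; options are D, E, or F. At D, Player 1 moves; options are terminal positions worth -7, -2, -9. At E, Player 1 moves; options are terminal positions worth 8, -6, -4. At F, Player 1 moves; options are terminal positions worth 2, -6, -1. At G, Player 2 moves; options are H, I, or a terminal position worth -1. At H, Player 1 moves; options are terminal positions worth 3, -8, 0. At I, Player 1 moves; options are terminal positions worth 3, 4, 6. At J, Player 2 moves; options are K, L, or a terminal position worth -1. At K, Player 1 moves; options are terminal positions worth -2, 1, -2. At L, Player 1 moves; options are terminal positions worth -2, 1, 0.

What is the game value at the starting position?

D (Player 1): max(-7, -2, -9) = -2
E (Player 1): max(8, -6, -4) = 8
F (Player 1): max(2, -6, -1) = 2
C (Player 2): min(-2, 8, 2) = -2
H (Player 1): max(3, -8, 0) = 3
I (Player 1): max(3, 4, 6) = 6
G (Player 2): min(3, 6, -1) = -1
K (Player 1): max(-2, 1, -2) = 1
L (Player 1): max(-2, 1, 0) = 1
J (Player 2): min(1, 1, -1) = -1
B (Player 1): max(-2, -1, -1) = -1
Root (Player 2): min(-1, 7, -7) = -7

-7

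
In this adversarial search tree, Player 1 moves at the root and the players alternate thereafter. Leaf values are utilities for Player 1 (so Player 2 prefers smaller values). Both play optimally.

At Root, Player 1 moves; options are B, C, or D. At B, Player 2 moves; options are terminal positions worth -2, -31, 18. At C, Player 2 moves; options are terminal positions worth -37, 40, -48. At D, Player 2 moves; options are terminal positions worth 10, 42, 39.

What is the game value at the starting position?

B (Player 2): min(-2, -31, 18) = -31
C (Player 2): min(-37, 40, -48) = -48
D (Player 2): min(10, 42, 39) = 10
Root (Player 1): max(-31, -48, 10) = 10

10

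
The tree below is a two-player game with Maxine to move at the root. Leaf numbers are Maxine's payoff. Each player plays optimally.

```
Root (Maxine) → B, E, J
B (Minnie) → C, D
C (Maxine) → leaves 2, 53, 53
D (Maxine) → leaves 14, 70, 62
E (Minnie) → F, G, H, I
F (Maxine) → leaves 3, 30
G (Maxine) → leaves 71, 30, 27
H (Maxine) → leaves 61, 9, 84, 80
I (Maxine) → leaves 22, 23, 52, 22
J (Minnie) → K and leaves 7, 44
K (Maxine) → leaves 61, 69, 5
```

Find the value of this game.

53

C (Maxine): max(2, 53, 53) = 53
D (Maxine): max(14, 70, 62) = 70
B (Minnie): min(53, 70) = 53
F (Maxine): max(3, 30) = 30
G (Maxine): max(71, 30, 27) = 71
H (Maxine): max(61, 9, 84, 80) = 84
I (Maxine): max(22, 23, 52, 22) = 52
E (Minnie): min(30, 71, 84, 52) = 30
K (Maxine): max(61, 69, 5) = 69
J (Minnie): min(69, 7, 44) = 7
Root (Maxine): max(53, 30, 7) = 53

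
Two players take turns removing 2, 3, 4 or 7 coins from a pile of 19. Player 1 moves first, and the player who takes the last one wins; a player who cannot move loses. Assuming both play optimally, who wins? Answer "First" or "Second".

Compute winning (W) and losing (L) positions by backward induction:
i:   0  1  2  3  4  5  6  7  8  9 10 11 12 13 14 15 16 17 18 19
     L  L  W  W  W  W  L  W  W  W  W  L  L  W  W  W  W  L  W  W
Position 19 is W, so the first player wins.

First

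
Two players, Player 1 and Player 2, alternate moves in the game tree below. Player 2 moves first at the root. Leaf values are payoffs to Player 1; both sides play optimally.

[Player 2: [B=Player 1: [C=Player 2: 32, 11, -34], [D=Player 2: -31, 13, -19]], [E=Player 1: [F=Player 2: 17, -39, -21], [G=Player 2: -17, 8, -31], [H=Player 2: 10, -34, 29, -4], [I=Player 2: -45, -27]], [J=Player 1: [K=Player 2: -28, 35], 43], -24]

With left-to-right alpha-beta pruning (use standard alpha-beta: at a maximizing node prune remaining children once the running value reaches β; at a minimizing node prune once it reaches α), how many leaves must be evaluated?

15

C [α=-∞,β=+∞]: v=-34
D [α=-34,β=+∞]: v=-31
B [α=-∞,β=+∞]: v=-31
F [α=-∞,β=-31]: v=-39
G [α=-39,β=-31]: v=-31
E [α=-∞,β=-31]: v=-31 after child 2 ≥ β → β-cutoff, skip 2
K [α=-∞,β=-31]: v=-28
J [α=-∞,β=-31]: v=-28 after child 1 ≥ β → β-cutoff, skip 1
Root [α=-∞,β=+∞]: v=-31
Leaves evaluated: 15 of 22.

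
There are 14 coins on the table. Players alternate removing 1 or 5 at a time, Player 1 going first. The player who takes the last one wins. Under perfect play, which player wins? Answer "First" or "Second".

W/L table (W = player to move can force a win):
i:   0  1  2  3  4  5  6  7  8  9 10 11 12 13 14
     L  W  L  W  L  W  L  W  L  W  L  W  L  W  L
Position 14 is L, so the second player wins.

Second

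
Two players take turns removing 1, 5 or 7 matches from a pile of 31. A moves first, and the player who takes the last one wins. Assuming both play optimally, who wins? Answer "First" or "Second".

First

Compute winning (W) and losing (L) positions by backward induction:
i:   0  1  2  3  4  5  6  7  8  9 10 11 12 13 14 15 16 17 18 19 20 21 22 23 24 25 26 27 28 29 30 31
     L  W  L  W  L  W  L  W  L  W  L  W  L  W  L  W  L  W  L  W  L  W  L  W  L  W  L  W  L  W  L  W
Position 31 is W, so the first player wins.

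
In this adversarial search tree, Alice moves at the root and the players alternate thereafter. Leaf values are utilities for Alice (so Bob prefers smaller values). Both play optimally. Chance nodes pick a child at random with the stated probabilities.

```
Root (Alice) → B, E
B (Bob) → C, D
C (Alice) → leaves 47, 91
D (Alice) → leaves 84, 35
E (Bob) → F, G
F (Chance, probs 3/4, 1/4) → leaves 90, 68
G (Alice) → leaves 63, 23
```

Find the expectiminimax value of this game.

C (Alice): max(47, 91) = 91
D (Alice): max(84, 35) = 84
B (Bob): min(91, 84) = 84
F (Chance): 3/4·90 + 1/4·68 = 84.5
G (Alice): max(63, 23) = 63
E (Bob): min(84.5, 63) = 63
Root (Alice): max(84, 63) = 84

84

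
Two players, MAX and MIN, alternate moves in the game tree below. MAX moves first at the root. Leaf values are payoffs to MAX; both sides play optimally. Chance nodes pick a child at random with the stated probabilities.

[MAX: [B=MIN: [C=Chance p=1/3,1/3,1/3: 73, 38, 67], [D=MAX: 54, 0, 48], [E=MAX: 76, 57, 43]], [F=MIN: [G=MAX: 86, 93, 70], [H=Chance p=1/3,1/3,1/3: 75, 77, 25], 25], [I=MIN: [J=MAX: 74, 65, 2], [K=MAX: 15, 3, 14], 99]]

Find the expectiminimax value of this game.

54

C (Chance): 1/3·73 + 1/3·38 + 1/3·67 = 59.33
D (MAX): max(54, 0, 48) = 54
E (MAX): max(76, 57, 43) = 76
B (MIN): min(59.33, 54, 76) = 54
G (MAX): max(86, 93, 70) = 93
H (Chance): 1/3·75 + 1/3·77 + 1/3·25 = 59
F (MIN): min(93, 59, 25) = 25
J (MAX): max(74, 65, 2) = 74
K (MAX): max(15, 3, 14) = 15
I (MIN): min(74, 15, 99) = 15
Root (MAX): max(54, 25, 15) = 54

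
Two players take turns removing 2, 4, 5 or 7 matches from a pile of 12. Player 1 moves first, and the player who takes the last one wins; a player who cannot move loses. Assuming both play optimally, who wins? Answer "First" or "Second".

First

Compute winning (W) and losing (L) positions by backward induction:
i:   0  1  2  3  4  5  6  7  8  9 10 11 12
     L  L  W  W  W  W  W  W  W  L  L  W  W
Position 12 is W, so the first player wins.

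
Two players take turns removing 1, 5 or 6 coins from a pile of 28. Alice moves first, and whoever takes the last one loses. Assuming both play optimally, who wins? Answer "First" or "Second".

First

i:   0  1  2  3  4  5  6  7  8  9 10 11 12 13 14 15 16 17 18 19 20 21 22 23 24 25 26 27 28
     W  L  W  L  W  L  W  W  W  W  W  W  L  W  L  W  L  W  W  W  W  W  W  L  W  L  W  L  W
Position 28 is W, so the first player wins.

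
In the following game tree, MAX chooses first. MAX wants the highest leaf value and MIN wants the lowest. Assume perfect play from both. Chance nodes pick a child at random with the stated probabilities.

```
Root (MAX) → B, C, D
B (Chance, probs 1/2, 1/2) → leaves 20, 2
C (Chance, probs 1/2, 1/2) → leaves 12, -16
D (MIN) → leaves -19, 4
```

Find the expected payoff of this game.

B (Chance): 1/2·20 + 1/2·2 = 11
C (Chance): 1/2·12 + 1/2·-16 = -2
D (MIN): min(-19, 4) = -19
Root (MAX): max(11, -2, -19) = 11

11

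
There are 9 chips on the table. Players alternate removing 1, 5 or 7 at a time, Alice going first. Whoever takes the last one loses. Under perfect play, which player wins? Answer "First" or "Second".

W/L table (W = player to move can force a win):
i:   0  1  2  3  4  5  6  7  8  9
     W  L  W  L  W  L  W  L  W  L
Position 9 is L, so the second player wins.

Second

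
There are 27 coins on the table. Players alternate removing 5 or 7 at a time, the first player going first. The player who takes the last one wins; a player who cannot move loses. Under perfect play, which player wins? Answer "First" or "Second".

Second

W/L table (W = player to move can force a win):
i:   0  1  2  3  4  5  6  7  8  9 10 11 12 13 14 15 16 17 18 19 20 21 22 23 24 25 26 27
     L  L  L  L  L  W  W  W  W  W  W  W  L  L  L  L  L  W  W  W  W  W  W  W  L  L  L  L
Position 27 is L, so the second player wins.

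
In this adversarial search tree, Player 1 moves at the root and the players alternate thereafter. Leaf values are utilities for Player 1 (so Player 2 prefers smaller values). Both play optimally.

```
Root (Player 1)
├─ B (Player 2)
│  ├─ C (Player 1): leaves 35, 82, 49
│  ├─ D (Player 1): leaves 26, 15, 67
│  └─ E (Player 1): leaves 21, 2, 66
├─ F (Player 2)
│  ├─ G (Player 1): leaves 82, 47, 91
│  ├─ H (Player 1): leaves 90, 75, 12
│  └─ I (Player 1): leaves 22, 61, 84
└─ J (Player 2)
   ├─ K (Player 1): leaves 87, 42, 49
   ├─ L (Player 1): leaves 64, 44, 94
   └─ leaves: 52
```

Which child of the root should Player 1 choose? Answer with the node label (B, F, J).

F

C (Player 1): max(35, 82, 49) = 82
D (Player 1): max(26, 15, 67) = 67
E (Player 1): max(21, 2, 66) = 66
B (Player 2): min(82, 67, 66) = 66
G (Player 1): max(82, 47, 91) = 91
H (Player 1): max(90, 75, 12) = 90
I (Player 1): max(22, 61, 84) = 84
F (Player 2): min(91, 90, 84) = 84
K (Player 1): max(87, 42, 49) = 87
L (Player 1): max(64, 44, 94) = 94
J (Player 2): min(87, 94, 52) = 52
Root (Player 1): max(66, 84, 52) = 84
Player 1 picks the child with the highest value: F (value 84).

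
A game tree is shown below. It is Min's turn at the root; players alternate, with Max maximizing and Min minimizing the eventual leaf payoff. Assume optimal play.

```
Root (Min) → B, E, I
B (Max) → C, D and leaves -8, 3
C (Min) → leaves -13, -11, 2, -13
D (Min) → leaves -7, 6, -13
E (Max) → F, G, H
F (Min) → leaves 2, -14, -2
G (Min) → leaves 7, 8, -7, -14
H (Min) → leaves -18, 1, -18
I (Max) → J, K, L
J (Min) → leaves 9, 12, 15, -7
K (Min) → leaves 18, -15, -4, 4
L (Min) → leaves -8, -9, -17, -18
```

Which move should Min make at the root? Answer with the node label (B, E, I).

C (Min): min(-13, -11, 2, -13) = -13
D (Min): min(-7, 6, -13) = -13
B (Max): max(-13, -13, -8, 3) = 3
F (Min): min(2, -14, -2) = -14
G (Min): min(7, 8, -7, -14) = -14
H (Min): min(-18, 1, -18) = -18
E (Max): max(-14, -14, -18) = -14
J (Min): min(9, 12, 15, -7) = -7
K (Min): min(18, -15, -4, 4) = -15
L (Min): min(-8, -9, -17, -18) = -18
I (Max): max(-7, -15, -18) = -7
Root (Min): min(3, -14, -7) = -14
Min picks the child with the lowest value: E (value -14).

E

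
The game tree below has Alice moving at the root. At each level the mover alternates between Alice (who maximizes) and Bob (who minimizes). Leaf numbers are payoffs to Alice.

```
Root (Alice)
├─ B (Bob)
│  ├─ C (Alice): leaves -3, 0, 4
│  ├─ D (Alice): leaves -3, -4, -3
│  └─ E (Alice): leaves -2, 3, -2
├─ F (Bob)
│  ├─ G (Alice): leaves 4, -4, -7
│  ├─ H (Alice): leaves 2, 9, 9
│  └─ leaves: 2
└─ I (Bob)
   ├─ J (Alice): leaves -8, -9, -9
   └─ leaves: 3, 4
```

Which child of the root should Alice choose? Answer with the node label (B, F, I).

C (Alice): max(-3, 0, 4) = 4
D (Alice): max(-3, -4, -3) = -3
E (Alice): max(-2, 3, -2) = 3
B (Bob): min(4, -3, 3) = -3
G (Alice): max(4, -4, -7) = 4
H (Alice): max(2, 9, 9) = 9
F (Bob): min(4, 9, 2) = 2
J (Alice): max(-8, -9, -9) = -8
I (Bob): min(-8, 3, 4) = -8
Root (Alice): max(-3, 2, -8) = 2
Alice picks the child with the highest value: F (value 2).

F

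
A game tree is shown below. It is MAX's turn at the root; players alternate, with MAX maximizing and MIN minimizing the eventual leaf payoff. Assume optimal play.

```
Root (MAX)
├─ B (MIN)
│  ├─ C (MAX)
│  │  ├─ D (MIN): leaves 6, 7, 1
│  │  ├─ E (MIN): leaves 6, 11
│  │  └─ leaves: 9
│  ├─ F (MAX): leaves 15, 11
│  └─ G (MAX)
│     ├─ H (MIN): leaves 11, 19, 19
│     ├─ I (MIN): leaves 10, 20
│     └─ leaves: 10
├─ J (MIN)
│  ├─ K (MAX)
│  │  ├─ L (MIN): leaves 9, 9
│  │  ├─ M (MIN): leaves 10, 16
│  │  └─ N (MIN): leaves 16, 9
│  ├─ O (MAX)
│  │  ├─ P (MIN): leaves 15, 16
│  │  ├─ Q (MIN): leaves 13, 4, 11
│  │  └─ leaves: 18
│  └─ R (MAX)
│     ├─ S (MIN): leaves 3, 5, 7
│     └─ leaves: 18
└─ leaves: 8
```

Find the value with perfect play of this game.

10

D (MIN): min(6, 7, 1) = 1
E (MIN): min(6, 11) = 6
C (MAX): max(1, 6, 9) = 9
F (MAX): max(15, 11) = 15
H (MIN): min(11, 19, 19) = 11
I (MIN): min(10, 20) = 10
G (MAX): max(11, 10, 10) = 11
B (MIN): min(9, 15, 11) = 9
L (MIN): min(9, 9) = 9
M (MIN): min(10, 16) = 10
N (MIN): min(16, 9) = 9
K (MAX): max(9, 10, 9) = 10
P (MIN): min(15, 16) = 15
Q (MIN): min(13, 4, 11) = 4
O (MAX): max(15, 4, 18) = 18
S (MIN): min(3, 5, 7) = 3
R (MAX): max(3, 18) = 18
J (MIN): min(10, 18, 18) = 10
Root (MAX): max(9, 10, 8) = 10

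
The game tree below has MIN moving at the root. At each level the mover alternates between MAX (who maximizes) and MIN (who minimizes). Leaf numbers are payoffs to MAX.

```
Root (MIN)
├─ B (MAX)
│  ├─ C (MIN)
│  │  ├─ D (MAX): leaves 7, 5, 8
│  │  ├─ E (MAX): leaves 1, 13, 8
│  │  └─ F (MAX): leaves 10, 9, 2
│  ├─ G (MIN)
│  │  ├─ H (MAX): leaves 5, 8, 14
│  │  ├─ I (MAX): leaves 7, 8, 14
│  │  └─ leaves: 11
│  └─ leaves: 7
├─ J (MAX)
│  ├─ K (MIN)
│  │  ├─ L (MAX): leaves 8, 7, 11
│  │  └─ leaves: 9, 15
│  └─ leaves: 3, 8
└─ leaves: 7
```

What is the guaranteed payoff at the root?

D (MAX): max(7, 5, 8) = 8
E (MAX): max(1, 13, 8) = 13
F (MAX): max(10, 9, 2) = 10
C (MIN): min(8, 13, 10) = 8
H (MAX): max(5, 8, 14) = 14
I (MAX): max(7, 8, 14) = 14
G (MIN): min(14, 14, 11) = 11
B (MAX): max(8, 11, 7) = 11
L (MAX): max(8, 7, 11) = 11
K (MIN): min(11, 9, 15) = 9
J (MAX): max(9, 3, 8) = 9
Root (MIN): min(11, 9, 7) = 7

7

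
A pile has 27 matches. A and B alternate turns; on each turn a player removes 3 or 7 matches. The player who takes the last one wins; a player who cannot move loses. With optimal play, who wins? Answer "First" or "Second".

First

W/L table (W = player to move can force a win):
i:   0  1  2  3  4  5  6  7  8  9 10 11 12 13 14 15 16 17 18 19 20 21 22 23 24 25 26 27
     L  L  L  W  W  W  L  W  W  W  L  L  L  W  W  W  L  W  W  W  L  L  L  W  W  W  L  W
Position 27 is W, so the first player wins.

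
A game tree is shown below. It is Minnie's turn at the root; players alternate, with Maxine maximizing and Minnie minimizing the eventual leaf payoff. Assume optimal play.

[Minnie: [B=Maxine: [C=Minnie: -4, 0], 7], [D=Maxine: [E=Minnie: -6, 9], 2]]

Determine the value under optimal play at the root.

2

C (Minnie): min(-4, 0) = -4
B (Maxine): max(-4, 7) = 7
E (Minnie): min(-6, 9) = -6
D (Maxine): max(-6, 2) = 2
Root (Minnie): min(7, 2) = 2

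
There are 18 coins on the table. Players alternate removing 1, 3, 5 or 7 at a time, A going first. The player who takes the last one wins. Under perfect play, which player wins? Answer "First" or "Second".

Second

Mark each pile size as W (mover wins) or L (mover loses):
i:   0  1  2  3  4  5  6  7  8  9 10 11 12 13 14 15 16 17 18
     L  W  L  W  L  W  L  W  L  W  L  W  L  W  L  W  L  W  L
Position 18 is L, so the second player wins.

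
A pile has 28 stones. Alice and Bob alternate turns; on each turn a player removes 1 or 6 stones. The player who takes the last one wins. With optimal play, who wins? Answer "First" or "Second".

Second

Mark each pile size as W (mover wins) or L (mover loses):
i:   0  1  2  3  4  5  6  7  8  9 10 11 12 13 14 15 16 17 18 19 20 21 22 23 24 25 26 27 28
     L  W  L  W  L  W  W  L  W  L  W  L  W  W  L  W  L  W  L  W  W  L  W  L  W  L  W  W  L
Position 28 is L, so the second player wins.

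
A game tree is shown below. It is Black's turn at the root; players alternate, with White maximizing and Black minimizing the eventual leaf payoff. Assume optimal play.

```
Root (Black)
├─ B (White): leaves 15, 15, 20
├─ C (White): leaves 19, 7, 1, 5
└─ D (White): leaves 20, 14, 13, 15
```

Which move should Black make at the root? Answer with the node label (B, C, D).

C

B (White): max(15, 15, 20) = 20
C (White): max(19, 7, 1, 5) = 19
D (White): max(20, 14, 13, 15) = 20
Root (Black): min(20, 19, 20) = 19
Black picks the child with the lowest value: C (value 19).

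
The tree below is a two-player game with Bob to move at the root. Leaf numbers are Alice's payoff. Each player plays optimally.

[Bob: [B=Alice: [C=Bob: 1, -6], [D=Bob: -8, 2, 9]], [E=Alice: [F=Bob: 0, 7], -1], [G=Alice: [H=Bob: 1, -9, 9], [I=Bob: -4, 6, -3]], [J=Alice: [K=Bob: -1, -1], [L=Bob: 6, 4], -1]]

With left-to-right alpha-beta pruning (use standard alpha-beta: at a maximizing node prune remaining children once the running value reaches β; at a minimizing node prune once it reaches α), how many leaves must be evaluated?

C [α=-∞,β=+∞]: v=-6
D [α=-6,β=+∞]: v=-8 after child 1 ≤ α → α-cutoff, skip 2
B [α=-∞,β=+∞]: v=-6
F [α=-∞,β=-6]: v=0
E [α=-∞,β=-6]: v=0 after child 1 ≥ β → β-cutoff, skip 1
H [α=-∞,β=-6]: v=-9
I [α=-9,β=-6]: v=-4
G [α=-∞,β=-6]: v=-4
K [α=-∞,β=-6]: v=-1
J [α=-∞,β=-6]: v=-1 after child 1 ≥ β → β-cutoff, skip 2
Root [α=-∞,β=+∞]: v=-6
Leaves evaluated: 13 of 19.

13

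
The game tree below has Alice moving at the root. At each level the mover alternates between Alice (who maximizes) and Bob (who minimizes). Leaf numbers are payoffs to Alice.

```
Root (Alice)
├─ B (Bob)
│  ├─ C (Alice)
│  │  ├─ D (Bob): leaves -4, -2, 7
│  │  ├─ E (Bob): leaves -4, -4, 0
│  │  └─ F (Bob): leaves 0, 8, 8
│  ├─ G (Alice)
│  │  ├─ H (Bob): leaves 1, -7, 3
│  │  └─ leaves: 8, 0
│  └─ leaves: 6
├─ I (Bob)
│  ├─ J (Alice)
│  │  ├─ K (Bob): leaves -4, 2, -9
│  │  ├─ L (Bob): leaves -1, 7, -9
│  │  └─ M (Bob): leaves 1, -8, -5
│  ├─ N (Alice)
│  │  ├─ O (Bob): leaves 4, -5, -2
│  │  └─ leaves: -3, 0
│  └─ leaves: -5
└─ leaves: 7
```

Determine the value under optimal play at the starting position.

7

D (Bob): min(-4, -2, 7) = -4
E (Bob): min(-4, -4, 0) = -4
F (Bob): min(0, 8, 8) = 0
C (Alice): max(-4, -4, 0) = 0
H (Bob): min(1, -7, 3) = -7
G (Alice): max(-7, 8, 0) = 8
B (Bob): min(0, 8, 6) = 0
K (Bob): min(-4, 2, -9) = -9
L (Bob): min(-1, 7, -9) = -9
M (Bob): min(1, -8, -5) = -8
J (Alice): max(-9, -9, -8) = -8
O (Bob): min(4, -5, -2) = -5
N (Alice): max(-5, -3, 0) = 0
I (Bob): min(-8, 0, -5) = -8
Root (Alice): max(0, -8, 7) = 7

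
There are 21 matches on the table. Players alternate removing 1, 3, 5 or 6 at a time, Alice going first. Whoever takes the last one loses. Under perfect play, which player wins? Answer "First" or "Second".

Positions where the player to move wins (W) vs loses (L):
i:   0  1  2  3  4  5  6  7  8  9 10 11 12 13 14 15 16 17 18 19 20 21
     W  L  W  L  W  L  W  W  W  W  W  W  L  W  L  W  L  W  W  W  W  W
Position 21 is W, so the first player wins.

First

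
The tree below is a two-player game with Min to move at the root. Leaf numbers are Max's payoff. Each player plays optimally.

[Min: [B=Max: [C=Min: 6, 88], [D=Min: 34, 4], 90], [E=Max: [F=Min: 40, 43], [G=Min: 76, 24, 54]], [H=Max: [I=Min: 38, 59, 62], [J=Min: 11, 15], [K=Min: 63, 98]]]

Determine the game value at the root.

C (Min): min(6, 88) = 6
D (Min): min(34, 4) = 4
B (Max): max(6, 4, 90) = 90
F (Min): min(40, 43) = 40
G (Min): min(76, 24, 54) = 24
E (Max): max(40, 24) = 40
I (Min): min(38, 59, 62) = 38
J (Min): min(11, 15) = 11
K (Min): min(63, 98) = 63
H (Max): max(38, 11, 63) = 63
Root (Min): min(90, 40, 63) = 40

40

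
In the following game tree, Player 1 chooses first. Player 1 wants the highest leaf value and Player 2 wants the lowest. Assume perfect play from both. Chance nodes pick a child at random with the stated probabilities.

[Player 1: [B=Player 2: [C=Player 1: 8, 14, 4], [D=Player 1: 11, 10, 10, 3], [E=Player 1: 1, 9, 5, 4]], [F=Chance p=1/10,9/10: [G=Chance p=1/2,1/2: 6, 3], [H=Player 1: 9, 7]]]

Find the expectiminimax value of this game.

C (Player 1): max(8, 14, 4) = 14
D (Player 1): max(11, 10, 10, 3) = 11
E (Player 1): max(1, 9, 5, 4) = 9
B (Player 2): min(14, 11, 9) = 9
G (Chance): 1/2·6 + 1/2·3 = 4.5
H (Player 1): max(9, 7) = 9
F (Chance): 1/10·4.5 + 9/10·9 = 8.55
Root (Player 1): max(9, 8.55) = 9

9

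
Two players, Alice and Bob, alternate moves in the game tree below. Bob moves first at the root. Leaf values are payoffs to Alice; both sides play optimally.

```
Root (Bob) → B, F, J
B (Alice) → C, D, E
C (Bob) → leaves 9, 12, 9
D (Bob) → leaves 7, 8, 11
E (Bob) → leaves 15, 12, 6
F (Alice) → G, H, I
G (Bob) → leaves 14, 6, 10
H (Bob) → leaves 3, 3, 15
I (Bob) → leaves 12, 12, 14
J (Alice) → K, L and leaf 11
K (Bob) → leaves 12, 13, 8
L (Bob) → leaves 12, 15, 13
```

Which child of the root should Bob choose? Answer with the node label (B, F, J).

B

C (Bob): min(9, 12, 9) = 9
D (Bob): min(7, 8, 11) = 7
E (Bob): min(15, 12, 6) = 6
B (Alice): max(9, 7, 6) = 9
G (Bob): min(14, 6, 10) = 6
H (Bob): min(3, 3, 15) = 3
I (Bob): min(12, 12, 14) = 12
F (Alice): max(6, 3, 12) = 12
K (Bob): min(12, 13, 8) = 8
L (Bob): min(12, 15, 13) = 12
J (Alice): max(8, 12, 11) = 12
Root (Bob): min(9, 12, 12) = 9
Bob picks the child with the lowest value: B (value 9).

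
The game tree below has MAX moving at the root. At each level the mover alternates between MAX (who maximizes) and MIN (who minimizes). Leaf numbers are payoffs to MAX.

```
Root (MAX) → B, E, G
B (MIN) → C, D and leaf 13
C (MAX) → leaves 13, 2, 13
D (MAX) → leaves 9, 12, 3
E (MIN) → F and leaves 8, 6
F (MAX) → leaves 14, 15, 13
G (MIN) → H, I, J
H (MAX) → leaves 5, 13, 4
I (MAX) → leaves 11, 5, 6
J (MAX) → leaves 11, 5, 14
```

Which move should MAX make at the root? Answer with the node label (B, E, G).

C (MAX): max(13, 2, 13) = 13
D (MAX): max(9, 12, 3) = 12
B (MIN): min(13, 12, 13) = 12
F (MAX): max(14, 15, 13) = 15
E (MIN): min(15, 8, 6) = 6
H (MAX): max(5, 13, 4) = 13
I (MAX): max(11, 5, 6) = 11
J (MAX): max(11, 5, 14) = 14
G (MIN): min(13, 11, 14) = 11
Root (MAX): max(12, 6, 11) = 12
MAX picks the child with the highest value: B (value 12).

B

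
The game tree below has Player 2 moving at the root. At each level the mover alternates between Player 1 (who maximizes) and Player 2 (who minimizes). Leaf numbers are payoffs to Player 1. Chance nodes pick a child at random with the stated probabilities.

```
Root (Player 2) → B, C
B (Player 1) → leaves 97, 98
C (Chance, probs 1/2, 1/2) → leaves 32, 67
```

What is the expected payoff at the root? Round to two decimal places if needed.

B (Player 1): max(97, 98) = 98
C (Chance): 1/2·32 + 1/2·67 = 49.5
Root (Player 2): min(98, 49.5) = 49.5

49.5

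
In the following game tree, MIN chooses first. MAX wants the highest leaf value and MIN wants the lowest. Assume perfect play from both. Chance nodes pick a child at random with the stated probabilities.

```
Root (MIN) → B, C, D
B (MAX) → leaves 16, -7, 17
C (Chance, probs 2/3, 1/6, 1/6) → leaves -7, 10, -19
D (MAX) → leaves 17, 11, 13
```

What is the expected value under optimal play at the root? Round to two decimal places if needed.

B (MAX): max(16, -7, 17) = 17
C (Chance): 2/3·-7 + 1/6·10 + 1/6·-19 = -6.17
D (MAX): max(17, 11, 13) = 17
Root (MIN): min(17, -6.17, 17) = -6.17

-6.17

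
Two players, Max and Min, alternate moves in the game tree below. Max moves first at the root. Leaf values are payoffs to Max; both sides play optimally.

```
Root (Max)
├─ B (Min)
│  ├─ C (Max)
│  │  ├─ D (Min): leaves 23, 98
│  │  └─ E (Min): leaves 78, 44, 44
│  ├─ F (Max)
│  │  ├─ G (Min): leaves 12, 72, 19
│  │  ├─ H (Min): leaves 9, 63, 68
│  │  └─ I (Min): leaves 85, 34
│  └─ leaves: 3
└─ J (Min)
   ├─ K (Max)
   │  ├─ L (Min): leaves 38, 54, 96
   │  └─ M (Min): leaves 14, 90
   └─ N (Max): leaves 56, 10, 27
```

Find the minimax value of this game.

38

D (Min): min(23, 98) = 23
E (Min): min(78, 44, 44) = 44
C (Max): max(23, 44) = 44
G (Min): min(12, 72, 19) = 12
H (Min): min(9, 63, 68) = 9
I (Min): min(85, 34) = 34
F (Max): max(12, 9, 34) = 34
B (Min): min(44, 34, 3) = 3
L (Min): min(38, 54, 96) = 38
M (Min): min(14, 90) = 14
K (Max): max(38, 14) = 38
N (Max): max(56, 10, 27) = 56
J (Min): min(38, 56) = 38
Root (Max): max(3, 38) = 38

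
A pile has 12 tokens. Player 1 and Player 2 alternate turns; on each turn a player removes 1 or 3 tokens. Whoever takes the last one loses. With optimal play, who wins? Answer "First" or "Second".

Positions where the player to move wins (W) vs loses (L):
i:   0  1  2  3  4  5  6  7  8  9 10 11 12
     W  L  W  L  W  L  W  L  W  L  W  L  W
Position 12 is W, so the first player wins.

First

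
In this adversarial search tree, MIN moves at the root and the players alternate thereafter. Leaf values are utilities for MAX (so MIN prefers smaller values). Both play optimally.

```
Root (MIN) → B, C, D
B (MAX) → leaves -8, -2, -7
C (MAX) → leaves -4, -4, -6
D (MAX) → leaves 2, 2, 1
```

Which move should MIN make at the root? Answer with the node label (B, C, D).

C

B (MAX): max(-8, -2, -7) = -2
C (MAX): max(-4, -4, -6) = -4
D (MAX): max(2, 2, 1) = 2
Root (MIN): min(-2, -4, 2) = -4
MIN picks the child with the lowest value: C (value -4).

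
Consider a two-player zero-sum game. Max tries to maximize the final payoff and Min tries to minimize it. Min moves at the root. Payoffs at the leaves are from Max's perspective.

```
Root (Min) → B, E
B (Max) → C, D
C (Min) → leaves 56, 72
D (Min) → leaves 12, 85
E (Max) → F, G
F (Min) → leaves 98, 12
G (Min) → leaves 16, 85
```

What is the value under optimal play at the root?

C (Min): min(56, 72) = 56
D (Min): min(12, 85) = 12
B (Max): max(56, 12) = 56
F (Min): min(98, 12) = 12
G (Min): min(16, 85) = 16
E (Max): max(12, 16) = 16
Root (Min): min(56, 16) = 16

16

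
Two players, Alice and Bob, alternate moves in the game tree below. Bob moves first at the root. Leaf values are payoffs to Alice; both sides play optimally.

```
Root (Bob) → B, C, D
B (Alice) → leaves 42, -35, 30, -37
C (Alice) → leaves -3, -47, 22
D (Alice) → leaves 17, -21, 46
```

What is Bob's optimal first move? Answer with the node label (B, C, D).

C

B (Alice): max(42, -35, 30, -37) = 42
C (Alice): max(-3, -47, 22) = 22
D (Alice): max(17, -21, 46) = 46
Root (Bob): min(42, 22, 46) = 22
Bob picks the child with the lowest value: C (value 22).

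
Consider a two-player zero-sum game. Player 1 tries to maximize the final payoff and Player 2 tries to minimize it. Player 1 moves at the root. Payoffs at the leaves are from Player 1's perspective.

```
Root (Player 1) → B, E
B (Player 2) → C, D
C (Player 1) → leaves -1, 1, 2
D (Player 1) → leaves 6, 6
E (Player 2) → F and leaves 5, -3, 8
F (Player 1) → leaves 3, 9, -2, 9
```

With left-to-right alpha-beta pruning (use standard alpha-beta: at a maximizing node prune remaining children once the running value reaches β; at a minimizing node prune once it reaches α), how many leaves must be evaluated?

C [α=-∞,β=+∞]: v=2
D [α=-∞,β=2]: v=6 after child 1 ≥ β → β-cutoff, skip 1
B [α=-∞,β=+∞]: v=2
F [α=2,β=+∞]: v=9
E [α=2,β=+∞]: v=-3 after child 3 ≤ α → α-cutoff, skip 1
Root [α=-∞,β=+∞]: v=2
Leaves evaluated: 10 of 12.

10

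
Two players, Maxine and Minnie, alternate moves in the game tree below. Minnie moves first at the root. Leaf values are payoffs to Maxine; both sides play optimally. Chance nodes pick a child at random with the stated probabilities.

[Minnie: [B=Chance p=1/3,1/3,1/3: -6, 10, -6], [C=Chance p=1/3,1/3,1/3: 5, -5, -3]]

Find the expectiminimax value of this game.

-1

B (Chance): 1/3·-6 + 1/3·10 + 1/3·-6 = -0.67
C (Chance): 1/3·5 + 1/3·-5 + 1/3·-3 = -1
Root (Minnie): min(-0.67, -1) = -1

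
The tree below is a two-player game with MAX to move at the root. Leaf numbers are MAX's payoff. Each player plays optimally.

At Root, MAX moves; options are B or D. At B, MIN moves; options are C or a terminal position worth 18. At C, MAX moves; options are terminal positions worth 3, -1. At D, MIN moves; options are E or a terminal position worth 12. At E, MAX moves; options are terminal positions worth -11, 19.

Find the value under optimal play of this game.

C (MAX): max(3, -1) = 3
B (MIN): min(3, 18) = 3
E (MAX): max(-11, 19) = 19
D (MIN): min(19, 12) = 12
Root (MAX): max(3, 12) = 12

12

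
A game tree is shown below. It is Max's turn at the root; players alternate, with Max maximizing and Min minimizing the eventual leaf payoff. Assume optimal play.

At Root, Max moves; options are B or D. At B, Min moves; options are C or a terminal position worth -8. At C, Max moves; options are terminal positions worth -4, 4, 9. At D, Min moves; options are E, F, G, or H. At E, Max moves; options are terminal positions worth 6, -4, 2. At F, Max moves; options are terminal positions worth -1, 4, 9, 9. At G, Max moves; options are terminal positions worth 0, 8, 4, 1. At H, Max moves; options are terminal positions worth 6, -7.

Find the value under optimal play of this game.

C (Max): max(-4, 4, 9) = 9
B (Min): min(9, -8) = -8
E (Max): max(6, -4, 2) = 6
F (Max): max(-1, 4, 9, 9) = 9
G (Max): max(0, 8, 4, 1) = 8
H (Max): max(6, -7) = 6
D (Min): min(6, 9, 8, 6) = 6
Root (Max): max(-8, 6) = 6

6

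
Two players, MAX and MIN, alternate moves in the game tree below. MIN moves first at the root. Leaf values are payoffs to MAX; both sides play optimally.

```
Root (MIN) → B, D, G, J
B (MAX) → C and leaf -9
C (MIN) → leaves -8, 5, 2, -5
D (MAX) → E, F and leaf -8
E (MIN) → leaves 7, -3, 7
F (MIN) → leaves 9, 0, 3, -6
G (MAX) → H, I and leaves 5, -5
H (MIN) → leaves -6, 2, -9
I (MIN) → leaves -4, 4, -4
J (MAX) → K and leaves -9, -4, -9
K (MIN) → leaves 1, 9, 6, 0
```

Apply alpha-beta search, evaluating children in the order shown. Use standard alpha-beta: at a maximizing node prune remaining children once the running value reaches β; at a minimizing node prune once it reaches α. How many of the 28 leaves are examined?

18

C [α=-∞,β=+∞]: v=-8
B [α=-∞,β=+∞]: v=-8
E [α=-∞,β=-8]: v=-3
D [α=-∞,β=-8]: v=-3 after child 1 ≥ β → β-cutoff, skip 2
H [α=-∞,β=-8]: v=-9
I [α=-9,β=-8]: v=-4
G [α=-∞,β=-8]: v=-4 after child 2 ≥ β → β-cutoff, skip 2
K [α=-∞,β=-8]: v=0
J [α=-∞,β=-8]: v=0 after child 1 ≥ β → β-cutoff, skip 3
Root [α=-∞,β=+∞]: v=-8
Leaves evaluated: 18 of 28.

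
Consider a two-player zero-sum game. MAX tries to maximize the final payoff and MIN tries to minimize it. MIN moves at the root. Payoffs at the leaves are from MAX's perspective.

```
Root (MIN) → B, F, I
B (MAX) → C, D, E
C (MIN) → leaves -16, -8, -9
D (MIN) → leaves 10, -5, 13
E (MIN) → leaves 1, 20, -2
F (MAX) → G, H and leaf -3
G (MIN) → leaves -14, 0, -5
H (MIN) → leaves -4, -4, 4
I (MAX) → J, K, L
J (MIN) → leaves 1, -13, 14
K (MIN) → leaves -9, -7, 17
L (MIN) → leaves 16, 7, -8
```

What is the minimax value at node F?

-3

G: min(-14, 0, -5) = -14
H: min(-4, -4, 4) = -4
F: max(-14, -4, -3) = -3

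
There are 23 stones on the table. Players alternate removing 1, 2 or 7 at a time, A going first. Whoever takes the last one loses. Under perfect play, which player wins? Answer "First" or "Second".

W/L table (W = player to move can force a win):
i:   0  1  2  3  4  5  6  7  8  9 10 11 12 13 14 15 16 17 18 19 20 21 22 23
     W  L  W  W  L  W  W  L  W  W  L  W  W  L  W  W  L  W  W  L  W  W  L  W
Position 23 is W, so the first player wins.

First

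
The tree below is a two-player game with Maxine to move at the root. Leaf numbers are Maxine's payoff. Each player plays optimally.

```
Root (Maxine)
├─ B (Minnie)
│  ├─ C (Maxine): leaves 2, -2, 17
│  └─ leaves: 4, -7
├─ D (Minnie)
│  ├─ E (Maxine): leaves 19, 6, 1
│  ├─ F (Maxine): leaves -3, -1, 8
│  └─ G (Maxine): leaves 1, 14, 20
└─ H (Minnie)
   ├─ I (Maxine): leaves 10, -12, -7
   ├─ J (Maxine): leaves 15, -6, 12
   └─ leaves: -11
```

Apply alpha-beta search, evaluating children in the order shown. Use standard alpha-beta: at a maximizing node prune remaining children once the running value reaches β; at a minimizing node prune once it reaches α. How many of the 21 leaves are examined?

18

C [α=-∞,β=+∞]: v=17
B [α=-∞,β=+∞]: v=-7
E [α=-7,β=+∞]: v=19
F [α=-7,β=19]: v=8
G [α=-7,β=8]: v=14 after child 2 ≥ β → β-cutoff, skip 1
D [α=-7,β=+∞]: v=8
I [α=8,β=+∞]: v=10
J [α=8,β=10]: v=15 after child 1 ≥ β → β-cutoff, skip 2
H [α=8,β=+∞]: v=-11
Root [α=-∞,β=+∞]: v=8
Leaves evaluated: 18 of 21.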